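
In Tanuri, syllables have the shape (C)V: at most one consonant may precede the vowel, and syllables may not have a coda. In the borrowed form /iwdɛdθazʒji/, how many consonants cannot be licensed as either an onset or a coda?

Syllabifying with onset maximization leaves /w/, /d/, /z/, /ʒ/ stranded (no codas are permitted; onsets are limited to one consonant).

4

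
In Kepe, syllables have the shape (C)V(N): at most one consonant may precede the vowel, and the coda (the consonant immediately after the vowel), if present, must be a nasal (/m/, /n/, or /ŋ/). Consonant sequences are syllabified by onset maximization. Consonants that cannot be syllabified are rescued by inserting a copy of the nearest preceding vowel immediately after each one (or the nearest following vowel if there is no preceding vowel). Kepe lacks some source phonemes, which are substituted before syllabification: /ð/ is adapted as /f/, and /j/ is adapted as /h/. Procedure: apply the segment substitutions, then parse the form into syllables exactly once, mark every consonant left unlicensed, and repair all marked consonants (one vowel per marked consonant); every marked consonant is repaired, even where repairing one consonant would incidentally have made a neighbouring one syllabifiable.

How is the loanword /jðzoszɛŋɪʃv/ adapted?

hofozosozɛŋɪʃɪvɪ

Substitution: /j/ → /h/, /ð/ → /f/, giving /hfzoszɛŋɪʃv/.
Syllabifying with onset maximization leaves /h/, /f/, /s/, /ʃ/, /v/ stranded (only a nasal (/m/, /n/, or /ŋ/) is licensed in coda position; onsets are limited to one consonant).
Epenthesis after each stranded consonant: /h/ → /ho/, /f/ → /fo/, /s/ → /so/, /ʃ/ → /ʃɪ/, /v/ → /vɪ/.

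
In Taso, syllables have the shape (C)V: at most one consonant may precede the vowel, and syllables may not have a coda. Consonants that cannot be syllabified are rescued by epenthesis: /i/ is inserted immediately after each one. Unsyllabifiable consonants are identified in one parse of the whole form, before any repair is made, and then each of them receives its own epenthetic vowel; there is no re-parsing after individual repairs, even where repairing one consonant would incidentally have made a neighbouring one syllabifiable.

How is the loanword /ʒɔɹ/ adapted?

ʒɔɹi

Under (C)V, the unsyllabifiable consonants are /ɹ/ (no codas are permitted; onsets are limited to one consonant).
Inserting the epenthetic vowel yields /ɹ/ → /ɹi/.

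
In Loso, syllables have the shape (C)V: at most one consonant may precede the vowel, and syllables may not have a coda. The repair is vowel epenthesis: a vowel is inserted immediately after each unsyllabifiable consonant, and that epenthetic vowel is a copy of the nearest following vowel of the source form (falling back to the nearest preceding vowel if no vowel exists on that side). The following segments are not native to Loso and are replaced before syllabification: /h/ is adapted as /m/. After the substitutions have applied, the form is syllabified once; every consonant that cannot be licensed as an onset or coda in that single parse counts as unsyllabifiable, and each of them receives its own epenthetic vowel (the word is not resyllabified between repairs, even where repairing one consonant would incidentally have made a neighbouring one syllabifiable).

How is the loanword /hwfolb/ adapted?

mowofolobo

Substitution: /h/ → /m/, giving /mwfolb/.
Syllabifying with onset maximization leaves /m/, /w/, /l/, /b/ stranded (no codas are permitted; onsets are limited to one consonant).
Epenthesis after each stranded consonant: /m/ → /mo/, /w/ → /wo/, /l/ → /lo/, /b/ → /bo/.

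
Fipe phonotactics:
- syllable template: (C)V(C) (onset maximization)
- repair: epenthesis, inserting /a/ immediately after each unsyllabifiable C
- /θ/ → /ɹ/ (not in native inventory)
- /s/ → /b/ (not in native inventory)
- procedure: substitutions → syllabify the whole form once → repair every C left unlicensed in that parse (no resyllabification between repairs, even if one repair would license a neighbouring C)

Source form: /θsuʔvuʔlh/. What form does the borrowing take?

ɹabuʔvuʔlaha

Substitution: /θ/ → /ɹ/, /s/ → /b/, giving /ɹbuʔvuʔlh/.
Syllabifying with onset maximization leaves /ɹ/, /l/, /h/ stranded (at most one coda consonant is licensed; onsets are limited to one consonant).
Inserting the epenthetic vowel yields /ɹ/ → /ɹa/, /l/ → /la/, /h/ → /ha/.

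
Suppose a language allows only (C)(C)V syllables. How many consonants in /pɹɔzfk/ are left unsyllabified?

3

Under (C)(C)V, the unsyllabifiable consonants are /z/, /f/, /k/ (no codas are permitted; onsets may contain at most 2 consonants).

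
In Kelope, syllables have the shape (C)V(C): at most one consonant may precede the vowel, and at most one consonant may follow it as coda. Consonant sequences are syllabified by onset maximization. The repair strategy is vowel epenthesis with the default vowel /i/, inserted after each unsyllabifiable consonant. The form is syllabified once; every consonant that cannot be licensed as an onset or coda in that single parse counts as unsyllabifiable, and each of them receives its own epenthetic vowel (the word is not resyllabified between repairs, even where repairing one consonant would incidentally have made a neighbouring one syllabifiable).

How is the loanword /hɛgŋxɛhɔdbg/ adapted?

Syllabifying with onset maximization leaves /ŋ/, /b/, /g/ stranded (at most one coda consonant is licensed; onsets are limited to one consonant).
Inserting the epenthetic vowel yields /ŋ/ → /ŋi/, /b/ → /bi/, /g/ → /gi/.

hɛgŋixɛhɔdbigi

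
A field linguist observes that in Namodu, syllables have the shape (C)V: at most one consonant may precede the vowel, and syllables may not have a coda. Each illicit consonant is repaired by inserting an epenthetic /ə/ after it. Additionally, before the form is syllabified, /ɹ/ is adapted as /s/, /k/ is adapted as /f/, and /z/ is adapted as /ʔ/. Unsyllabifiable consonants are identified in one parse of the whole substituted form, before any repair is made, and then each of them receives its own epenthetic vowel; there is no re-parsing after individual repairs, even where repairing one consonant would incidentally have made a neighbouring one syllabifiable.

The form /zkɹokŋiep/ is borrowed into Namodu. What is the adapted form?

Substitution: /z/ → /ʔ/, /k/ → /f/, /ɹ/ → /s/, giving /ʔfsofŋiep/.
Under (C)V, the unsyllabifiable consonants are /ʔ/, /f/, /f/, /p/ (no codas are permitted; onsets are limited to one consonant).
Epenthesis after each stranded consonant: /ʔ/ → /ʔə/, /f/ → /fə/, /f/ → /fə/, /p/ → /pə/.

ʔəfəsofəŋiepə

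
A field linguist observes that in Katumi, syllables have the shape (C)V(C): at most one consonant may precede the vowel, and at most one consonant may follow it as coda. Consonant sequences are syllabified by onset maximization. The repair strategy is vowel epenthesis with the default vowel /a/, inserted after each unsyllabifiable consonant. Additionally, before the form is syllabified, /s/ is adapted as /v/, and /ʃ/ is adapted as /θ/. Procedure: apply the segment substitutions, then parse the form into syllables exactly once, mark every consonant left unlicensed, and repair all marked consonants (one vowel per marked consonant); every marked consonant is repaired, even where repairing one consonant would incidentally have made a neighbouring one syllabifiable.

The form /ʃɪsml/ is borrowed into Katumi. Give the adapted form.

θɪvmala

Substitution: /ʃ/ → /θ/, /s/ → /v/, giving /θɪvml/.
The consonants /m/, /l/ cannot be parsed into a legal (C)V(C) syllable (at most one coda consonant is licensed; onsets are limited to one consonant).
Inserting the epenthetic vowel yields /m/ → /ma/, /l/ → /la/.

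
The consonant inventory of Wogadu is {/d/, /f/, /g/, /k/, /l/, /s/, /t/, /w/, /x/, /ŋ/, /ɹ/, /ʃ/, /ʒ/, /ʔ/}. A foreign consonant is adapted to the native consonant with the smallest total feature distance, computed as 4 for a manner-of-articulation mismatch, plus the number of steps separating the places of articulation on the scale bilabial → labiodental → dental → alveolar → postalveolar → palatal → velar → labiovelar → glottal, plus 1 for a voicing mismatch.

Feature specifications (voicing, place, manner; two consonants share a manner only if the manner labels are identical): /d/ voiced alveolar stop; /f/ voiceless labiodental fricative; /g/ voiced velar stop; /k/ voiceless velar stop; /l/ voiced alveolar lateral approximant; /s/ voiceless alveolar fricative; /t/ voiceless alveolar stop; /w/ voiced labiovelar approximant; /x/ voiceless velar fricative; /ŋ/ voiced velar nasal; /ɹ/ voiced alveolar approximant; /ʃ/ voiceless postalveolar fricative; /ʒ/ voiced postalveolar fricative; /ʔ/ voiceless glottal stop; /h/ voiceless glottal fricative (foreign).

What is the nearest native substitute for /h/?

/x/ is closest: same manner (fricative), place distance 2 (glottal→velar), same voicing; total 2. Next closest is /ʃ/ at distance 4.

x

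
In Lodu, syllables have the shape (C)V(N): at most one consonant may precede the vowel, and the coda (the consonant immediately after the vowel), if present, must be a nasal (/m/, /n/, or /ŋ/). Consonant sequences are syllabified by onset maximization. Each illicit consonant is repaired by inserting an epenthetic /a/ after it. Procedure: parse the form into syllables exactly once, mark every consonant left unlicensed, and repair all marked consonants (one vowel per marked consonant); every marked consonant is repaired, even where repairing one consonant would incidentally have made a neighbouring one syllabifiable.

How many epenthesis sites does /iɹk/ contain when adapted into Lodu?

2

The unsyllabifiable consonants are /ɹ/, /k/; each receives one epenthetic vowel.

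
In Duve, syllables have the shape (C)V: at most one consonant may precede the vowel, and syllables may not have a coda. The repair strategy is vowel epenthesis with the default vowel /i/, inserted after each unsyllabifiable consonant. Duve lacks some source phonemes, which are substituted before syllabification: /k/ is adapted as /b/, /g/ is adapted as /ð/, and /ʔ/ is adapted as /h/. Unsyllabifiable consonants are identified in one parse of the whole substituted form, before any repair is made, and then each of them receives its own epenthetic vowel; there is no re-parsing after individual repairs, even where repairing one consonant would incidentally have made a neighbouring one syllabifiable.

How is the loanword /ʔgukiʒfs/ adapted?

hiðubiʒifisi

Substitution: /ʔ/ → /h/, /g/ → /ð/, /k/ → /b/, giving /hðubiʒfs/.
Syllabifying with onset maximization leaves /h/, /ʒ/, /f/, /s/ stranded (no codas are permitted; onsets are limited to one consonant).
Each unlicensed consonant becomes the onset of a new syllable: /h/ → /hi/, /ʒ/ → /ʒi/, /f/ → /fi/, /s/ → /si/.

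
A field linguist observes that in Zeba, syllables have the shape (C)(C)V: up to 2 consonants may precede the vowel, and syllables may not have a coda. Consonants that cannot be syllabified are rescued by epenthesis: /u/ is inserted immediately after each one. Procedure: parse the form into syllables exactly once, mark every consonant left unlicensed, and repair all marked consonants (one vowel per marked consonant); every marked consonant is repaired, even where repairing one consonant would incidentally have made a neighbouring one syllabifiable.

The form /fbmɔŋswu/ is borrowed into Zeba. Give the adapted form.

Syllabifying with onset maximization leaves /f/, /ŋ/ stranded (no codas are permitted; onsets may contain at most 2 consonants).
Inserting the epenthetic vowel yields /f/ → /fu/, /ŋ/ → /ŋu/.

fubmɔŋuswu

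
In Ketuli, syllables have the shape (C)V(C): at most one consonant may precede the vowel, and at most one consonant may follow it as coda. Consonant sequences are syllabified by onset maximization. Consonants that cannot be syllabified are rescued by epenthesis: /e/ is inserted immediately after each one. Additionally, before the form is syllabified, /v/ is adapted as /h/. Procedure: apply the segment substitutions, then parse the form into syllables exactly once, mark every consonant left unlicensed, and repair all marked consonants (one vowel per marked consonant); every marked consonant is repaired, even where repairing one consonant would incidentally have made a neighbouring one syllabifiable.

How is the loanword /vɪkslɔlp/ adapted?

Substitution: /v/ → /h/, giving /hɪkslɔlp/.
The consonants /s/, /p/ cannot be parsed into a legal (C)V(C) syllable (at most one coda consonant is licensed; onsets are limited to one consonant).
Epenthesis after each stranded consonant: /s/ → /se/, /p/ → /pe/.

hɪkselɔlpe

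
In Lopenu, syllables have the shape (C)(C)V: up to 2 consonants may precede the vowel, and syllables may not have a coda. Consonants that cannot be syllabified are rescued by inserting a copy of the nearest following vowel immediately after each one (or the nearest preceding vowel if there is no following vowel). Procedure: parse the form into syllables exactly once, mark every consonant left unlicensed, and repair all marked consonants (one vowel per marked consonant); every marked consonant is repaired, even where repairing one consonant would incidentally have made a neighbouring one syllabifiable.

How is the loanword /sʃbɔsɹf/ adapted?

The consonants /s/, /s/, /ɹ/, /f/ cannot be parsed into a legal (C)(C)V syllable (no codas are permitted; onsets may contain at most 2 consonants).
Epenthesis after each stranded consonant: /s/ → /sɔ/, /s/ → /sɔ/, /ɹ/ → /ɹɔ/, /f/ → /fɔ/.

sɔʃbɔsɔɹɔfɔ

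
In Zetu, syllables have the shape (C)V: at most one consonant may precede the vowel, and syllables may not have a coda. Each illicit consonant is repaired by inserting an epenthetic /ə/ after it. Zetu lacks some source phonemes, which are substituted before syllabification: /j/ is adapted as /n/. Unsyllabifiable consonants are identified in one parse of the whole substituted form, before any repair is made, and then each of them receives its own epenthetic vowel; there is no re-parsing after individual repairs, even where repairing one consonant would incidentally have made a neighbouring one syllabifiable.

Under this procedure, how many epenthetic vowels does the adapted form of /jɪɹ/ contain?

After substitution the input is /nɪɹ/.
The unsyllabifiable consonants are /ɹ/; each receives one epenthetic vowel.

1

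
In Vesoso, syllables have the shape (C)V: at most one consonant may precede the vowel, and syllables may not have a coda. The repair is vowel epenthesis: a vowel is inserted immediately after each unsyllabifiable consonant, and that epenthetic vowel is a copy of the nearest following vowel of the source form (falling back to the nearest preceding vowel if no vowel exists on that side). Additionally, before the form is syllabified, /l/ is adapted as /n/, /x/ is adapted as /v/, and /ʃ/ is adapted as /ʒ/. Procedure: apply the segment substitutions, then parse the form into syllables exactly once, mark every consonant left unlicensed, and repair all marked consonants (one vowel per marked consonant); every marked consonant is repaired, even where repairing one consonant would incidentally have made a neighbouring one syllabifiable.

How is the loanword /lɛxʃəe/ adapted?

Substitution: /l/ → /n/, /x/ → /v/, /ʃ/ → /ʒ/, giving /nɛvʒəe/.
Syllabifying with onset maximization leaves /v/ stranded (no codas are permitted; onsets are limited to one consonant).
Each unlicensed consonant becomes the onset of a new syllable: /v/ → /və/.

nɛvəʒəe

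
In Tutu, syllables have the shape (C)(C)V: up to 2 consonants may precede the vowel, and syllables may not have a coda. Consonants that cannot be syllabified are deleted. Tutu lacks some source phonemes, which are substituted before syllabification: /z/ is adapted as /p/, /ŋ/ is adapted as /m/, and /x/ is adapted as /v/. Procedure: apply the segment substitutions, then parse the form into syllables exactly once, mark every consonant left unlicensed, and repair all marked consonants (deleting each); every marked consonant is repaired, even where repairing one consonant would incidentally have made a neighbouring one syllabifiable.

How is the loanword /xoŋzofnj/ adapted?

vompo

Substitution: /x/ → /v/, /ŋ/ → /m/, /z/ → /p/, giving /vompofnj/.
The consonants /f/, /n/, /j/ cannot be parsed into a legal (C)(C)V syllable (no codas are permitted; onsets may contain at most 2 consonants).
Deleting the stranded consonants removes /f/, /n/, /j/.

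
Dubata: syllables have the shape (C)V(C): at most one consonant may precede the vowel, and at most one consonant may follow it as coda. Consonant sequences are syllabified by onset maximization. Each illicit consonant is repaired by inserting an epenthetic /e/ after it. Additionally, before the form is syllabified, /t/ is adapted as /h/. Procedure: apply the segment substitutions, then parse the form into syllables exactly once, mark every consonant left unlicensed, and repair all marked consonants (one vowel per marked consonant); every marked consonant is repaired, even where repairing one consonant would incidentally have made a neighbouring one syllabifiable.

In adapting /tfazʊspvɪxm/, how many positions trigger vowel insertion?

3

After substitution the input is /hfazʊspvɪxm/.
The unsyllabifiable consonants are /h/, /p/, /m/; each receives one epenthetic vowel.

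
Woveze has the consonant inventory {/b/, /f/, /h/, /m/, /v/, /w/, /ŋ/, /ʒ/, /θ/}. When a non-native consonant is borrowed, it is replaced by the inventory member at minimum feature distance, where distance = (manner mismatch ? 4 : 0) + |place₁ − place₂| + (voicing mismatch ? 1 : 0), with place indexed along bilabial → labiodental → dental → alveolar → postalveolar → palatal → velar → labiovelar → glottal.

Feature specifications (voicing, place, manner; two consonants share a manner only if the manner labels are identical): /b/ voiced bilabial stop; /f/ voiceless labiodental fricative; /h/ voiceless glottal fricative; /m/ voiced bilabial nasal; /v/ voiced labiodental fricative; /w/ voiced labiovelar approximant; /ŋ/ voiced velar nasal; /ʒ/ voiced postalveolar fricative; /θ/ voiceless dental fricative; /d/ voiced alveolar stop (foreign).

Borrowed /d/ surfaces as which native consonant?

b

/b/ is closest: same manner (stop), place distance 3 (alveolar→bilabial), same voicing; total 3. Next closest is /ʒ/ at distance 5.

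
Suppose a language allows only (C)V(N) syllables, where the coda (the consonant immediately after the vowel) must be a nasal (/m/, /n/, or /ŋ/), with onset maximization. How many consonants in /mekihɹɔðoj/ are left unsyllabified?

Under (C)V(N), the unsyllabifiable consonants are /h/, /j/ (only a nasal (/m/, /n/, or /ŋ/) is licensed in coda position; onsets are limited to one consonant).

2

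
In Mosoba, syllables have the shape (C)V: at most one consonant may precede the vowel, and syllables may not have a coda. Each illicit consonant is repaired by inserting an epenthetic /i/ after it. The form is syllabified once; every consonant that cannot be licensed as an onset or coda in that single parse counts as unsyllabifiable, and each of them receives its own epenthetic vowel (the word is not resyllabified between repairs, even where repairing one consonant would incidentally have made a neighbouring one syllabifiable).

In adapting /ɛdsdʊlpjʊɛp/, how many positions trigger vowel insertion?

The unsyllabifiable consonants are /d/, /s/, /l/, /p/, /p/; each receives one epenthetic vowel.

5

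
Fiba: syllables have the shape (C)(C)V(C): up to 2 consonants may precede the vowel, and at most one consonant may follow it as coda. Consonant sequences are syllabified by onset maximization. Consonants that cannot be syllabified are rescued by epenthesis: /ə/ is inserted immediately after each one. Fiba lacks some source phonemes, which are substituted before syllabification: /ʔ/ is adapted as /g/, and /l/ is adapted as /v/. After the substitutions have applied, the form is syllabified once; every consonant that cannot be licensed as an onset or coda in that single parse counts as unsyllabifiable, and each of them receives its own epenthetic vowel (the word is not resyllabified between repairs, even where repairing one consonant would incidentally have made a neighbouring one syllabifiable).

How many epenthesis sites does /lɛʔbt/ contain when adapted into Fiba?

After substitution the input is /vɛgbt/.
The unsyllabifiable consonants are /b/, /t/; each receives one epenthetic vowel.

2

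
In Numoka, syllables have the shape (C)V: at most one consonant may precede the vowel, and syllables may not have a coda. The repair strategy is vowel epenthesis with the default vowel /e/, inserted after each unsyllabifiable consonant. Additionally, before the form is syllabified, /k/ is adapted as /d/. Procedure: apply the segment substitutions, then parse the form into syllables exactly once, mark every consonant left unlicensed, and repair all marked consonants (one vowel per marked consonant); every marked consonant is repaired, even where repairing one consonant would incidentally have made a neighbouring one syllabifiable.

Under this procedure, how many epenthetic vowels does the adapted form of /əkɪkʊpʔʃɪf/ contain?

3

After substitution the input is /ədɪdʊpʔʃɪf/.
The unsyllabifiable consonants are /p/, /ʔ/, /f/; each receives one epenthetic vowel.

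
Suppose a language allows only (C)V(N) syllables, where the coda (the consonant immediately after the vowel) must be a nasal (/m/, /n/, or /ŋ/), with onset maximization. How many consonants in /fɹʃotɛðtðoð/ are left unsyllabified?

5

Under (C)V(N), the unsyllabifiable consonants are /f/, /ɹ/, /ð/, /t/, /ð/ (only a nasal (/m/, /n/, or /ŋ/) is licensed in coda position; onsets are limited to one consonant).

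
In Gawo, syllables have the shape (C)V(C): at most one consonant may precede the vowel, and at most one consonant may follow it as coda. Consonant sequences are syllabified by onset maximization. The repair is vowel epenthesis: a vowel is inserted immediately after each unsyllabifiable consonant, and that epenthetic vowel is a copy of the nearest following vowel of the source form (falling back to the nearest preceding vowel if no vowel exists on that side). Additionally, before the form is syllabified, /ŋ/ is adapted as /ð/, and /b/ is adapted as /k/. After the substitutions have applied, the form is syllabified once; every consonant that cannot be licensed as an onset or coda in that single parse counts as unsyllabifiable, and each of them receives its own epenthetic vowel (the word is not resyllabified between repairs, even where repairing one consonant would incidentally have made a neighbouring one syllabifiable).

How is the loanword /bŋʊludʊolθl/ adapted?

Substitution: /b/ → /k/, /ŋ/ → /ð/, giving /kðʊludʊolθl/.
Under (C)V(C), the unsyllabifiable consonants are /k/, /θ/, /l/ (at most one coda consonant is licensed; onsets are limited to one consonant).
Inserting the epenthetic vowel yields /k/ → /kʊ/, /θ/ → /θo/, /l/ → /lo/.

kʊðʊludʊolθolo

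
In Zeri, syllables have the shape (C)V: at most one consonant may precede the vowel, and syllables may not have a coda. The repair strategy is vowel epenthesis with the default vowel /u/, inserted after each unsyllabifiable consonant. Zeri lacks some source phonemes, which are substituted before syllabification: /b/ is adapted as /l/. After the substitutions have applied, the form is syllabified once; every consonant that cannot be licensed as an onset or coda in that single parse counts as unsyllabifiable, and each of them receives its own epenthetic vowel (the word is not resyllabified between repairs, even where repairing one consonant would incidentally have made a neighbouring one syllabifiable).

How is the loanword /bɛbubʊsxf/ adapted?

lɛlulʊsuxufu

Substitution: /b/ → /l/, giving /lɛlulʊsxf/.
Under (C)V, the unsyllabifiable consonants are /s/, /x/, /f/ (no codas are permitted; onsets are limited to one consonant).
Inserting the epenthetic vowel yields /s/ → /su/, /x/ → /xu/, /f/ → /fu/.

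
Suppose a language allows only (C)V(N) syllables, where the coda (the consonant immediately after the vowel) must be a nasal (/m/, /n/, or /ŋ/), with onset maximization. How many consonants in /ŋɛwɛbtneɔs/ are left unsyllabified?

Under (C)V(N), the unsyllabifiable consonants are /b/, /t/, /s/ (only a nasal (/m/, /n/, or /ŋ/) is licensed in coda position; onsets are limited to one consonant).

3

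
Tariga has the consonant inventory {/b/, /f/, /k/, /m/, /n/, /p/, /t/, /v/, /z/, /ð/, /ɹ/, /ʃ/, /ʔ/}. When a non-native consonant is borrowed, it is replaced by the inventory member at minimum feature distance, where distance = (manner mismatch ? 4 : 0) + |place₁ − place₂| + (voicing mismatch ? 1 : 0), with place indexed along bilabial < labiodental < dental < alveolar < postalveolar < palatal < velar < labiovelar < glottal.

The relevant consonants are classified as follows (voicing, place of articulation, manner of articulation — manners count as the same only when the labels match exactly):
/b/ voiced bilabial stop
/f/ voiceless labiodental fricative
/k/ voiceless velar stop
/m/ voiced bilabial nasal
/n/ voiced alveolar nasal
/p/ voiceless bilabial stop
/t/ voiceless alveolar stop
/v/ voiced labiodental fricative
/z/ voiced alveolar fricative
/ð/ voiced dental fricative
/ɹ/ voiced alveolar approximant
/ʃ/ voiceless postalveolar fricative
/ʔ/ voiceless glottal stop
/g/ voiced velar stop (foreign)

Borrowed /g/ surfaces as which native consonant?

k

/k/ is closest: same manner (stop), place distance 0 (velar→velar), voicing differs (+1); total 1. Next closest is /ʔ/ at distance 3.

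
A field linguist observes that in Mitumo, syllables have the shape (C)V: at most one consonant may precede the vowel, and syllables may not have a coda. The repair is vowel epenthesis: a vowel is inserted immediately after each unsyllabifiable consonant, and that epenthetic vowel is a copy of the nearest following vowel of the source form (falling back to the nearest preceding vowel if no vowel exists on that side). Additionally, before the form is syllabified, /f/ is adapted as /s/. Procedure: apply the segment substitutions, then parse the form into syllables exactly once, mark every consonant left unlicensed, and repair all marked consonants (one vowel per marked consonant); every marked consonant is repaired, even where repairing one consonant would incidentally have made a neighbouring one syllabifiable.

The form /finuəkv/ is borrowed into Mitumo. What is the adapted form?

Substitution: /f/ → /s/, giving /sinuəkv/.
Syllabifying with onset maximization leaves /k/, /v/ stranded (no codas are permitted; onsets are limited to one consonant).
Inserting the epenthetic vowel yields /k/ → /kə/, /v/ → /və/.

sinuəkəvə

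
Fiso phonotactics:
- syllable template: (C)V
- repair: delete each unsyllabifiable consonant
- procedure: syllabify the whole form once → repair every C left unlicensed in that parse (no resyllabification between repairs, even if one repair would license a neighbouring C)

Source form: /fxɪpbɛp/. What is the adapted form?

xɪbɛ

Under (C)V, the unsyllabifiable consonants are /f/, /p/, /p/ (no codas are permitted; onsets are limited to one consonant).
Each unlicensed consonant is deleted: /f/, /p/, /p/.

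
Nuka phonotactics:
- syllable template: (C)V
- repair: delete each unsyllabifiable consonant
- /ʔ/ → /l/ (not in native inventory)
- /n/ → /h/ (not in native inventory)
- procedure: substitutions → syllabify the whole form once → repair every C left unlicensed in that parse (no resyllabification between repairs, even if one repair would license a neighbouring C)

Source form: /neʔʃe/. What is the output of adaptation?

heʃe

Substitution: /n/ → /h/, /ʔ/ → /l/, giving /helʃe/.
The consonants /l/ cannot be parsed into a legal (C)V syllable (no codas are permitted; onsets are limited to one consonant).
Deleting the stranded consonants removes /l/.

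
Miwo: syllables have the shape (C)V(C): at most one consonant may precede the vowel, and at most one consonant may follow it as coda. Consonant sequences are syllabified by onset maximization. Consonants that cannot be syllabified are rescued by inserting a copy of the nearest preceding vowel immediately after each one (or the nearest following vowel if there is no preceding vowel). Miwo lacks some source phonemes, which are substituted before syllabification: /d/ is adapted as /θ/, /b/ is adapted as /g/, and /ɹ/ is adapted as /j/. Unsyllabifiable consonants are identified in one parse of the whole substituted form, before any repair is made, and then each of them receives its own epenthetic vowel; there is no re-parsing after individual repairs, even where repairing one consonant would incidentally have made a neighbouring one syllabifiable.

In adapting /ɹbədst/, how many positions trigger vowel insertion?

3

After substitution the input is /jgəθst/.
The unsyllabifiable consonants are /j/, /s/, /t/; each receives one epenthetic vowel.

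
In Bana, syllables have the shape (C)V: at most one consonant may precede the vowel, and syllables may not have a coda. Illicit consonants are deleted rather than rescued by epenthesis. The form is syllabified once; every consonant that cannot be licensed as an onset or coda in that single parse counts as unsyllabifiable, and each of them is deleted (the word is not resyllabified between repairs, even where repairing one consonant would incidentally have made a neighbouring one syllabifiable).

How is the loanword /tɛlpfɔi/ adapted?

The consonants /l/, /p/ cannot be parsed into a legal (C)V syllable (no codas are permitted; onsets are limited to one consonant).
Deleting the stranded consonants removes /l/, /p/.

tɛfɔi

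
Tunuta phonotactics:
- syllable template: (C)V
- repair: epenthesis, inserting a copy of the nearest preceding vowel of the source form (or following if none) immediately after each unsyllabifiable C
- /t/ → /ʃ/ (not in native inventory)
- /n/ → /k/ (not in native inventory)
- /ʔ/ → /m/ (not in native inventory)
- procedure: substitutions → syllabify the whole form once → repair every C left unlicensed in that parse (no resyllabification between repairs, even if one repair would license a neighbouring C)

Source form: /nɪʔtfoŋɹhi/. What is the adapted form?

Substitution: /n/ → /k/, /ʔ/ → /m/, /t/ → /ʃ/, giving /kɪmʃfoŋɹhi/.
Under (C)V, the unsyllabifiable consonants are /m/, /ʃ/, /ŋ/, /ɹ/ (no codas are permitted; onsets are limited to one consonant).
Epenthesis after each stranded consonant: /m/ → /mɪ/, /ʃ/ → /ʃɪ/, /ŋ/ → /ŋo/, /ɹ/ → /ɹo/.

kɪmɪʃɪfoŋoɹohi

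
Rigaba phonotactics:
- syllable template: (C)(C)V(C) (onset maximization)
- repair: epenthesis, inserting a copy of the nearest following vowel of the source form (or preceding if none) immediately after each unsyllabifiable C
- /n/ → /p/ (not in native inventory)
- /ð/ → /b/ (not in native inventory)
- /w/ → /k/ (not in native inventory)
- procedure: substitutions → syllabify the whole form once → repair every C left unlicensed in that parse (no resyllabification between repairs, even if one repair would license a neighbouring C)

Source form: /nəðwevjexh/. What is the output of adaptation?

Substitution: /n/ → /p/, /ð/ → /b/, /w/ → /k/, giving /pəbkevjexh/.
Under (C)(C)V(C), the unsyllabifiable consonants are /h/ (at most one coda consonant is licensed; onsets may contain at most 2 consonants).
Epenthesis after each stranded consonant: /h/ → /he/.

pəbkevjexhe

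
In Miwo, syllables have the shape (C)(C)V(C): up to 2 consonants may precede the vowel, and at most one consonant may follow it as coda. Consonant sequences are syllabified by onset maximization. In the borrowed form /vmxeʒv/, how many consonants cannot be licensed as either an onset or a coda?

2

The consonants /v/, /v/ cannot be parsed into a legal (C)(C)V(C) syllable (at most one coda consonant is licensed; onsets may contain at most 2 consonants).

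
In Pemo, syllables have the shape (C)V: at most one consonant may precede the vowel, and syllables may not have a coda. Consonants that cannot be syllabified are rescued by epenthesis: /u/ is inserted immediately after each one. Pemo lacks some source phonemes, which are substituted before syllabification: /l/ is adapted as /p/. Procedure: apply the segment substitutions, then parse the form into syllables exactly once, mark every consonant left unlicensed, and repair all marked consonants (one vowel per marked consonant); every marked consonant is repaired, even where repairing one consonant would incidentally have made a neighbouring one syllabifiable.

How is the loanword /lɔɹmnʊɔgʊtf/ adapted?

pɔɹumunʊɔgʊtufu

Substitution: /l/ → /p/, giving /pɔɹmnʊɔgʊtf/.
Under (C)V, the unsyllabifiable consonants are /ɹ/, /m/, /t/, /f/ (no codas are permitted; onsets are limited to one consonant).
Inserting the epenthetic vowel yields /ɹ/ → /ɹu/, /m/ → /mu/, /t/ → /tu/, /f/ → /fu/.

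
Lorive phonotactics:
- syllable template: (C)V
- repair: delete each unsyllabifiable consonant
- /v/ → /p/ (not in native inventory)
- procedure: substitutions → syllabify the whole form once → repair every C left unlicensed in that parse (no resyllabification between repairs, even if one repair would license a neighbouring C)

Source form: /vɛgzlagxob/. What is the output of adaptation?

pɛlaxo

Substitution: /v/ → /p/, giving /pɛgzlagxob/.
Under (C)V, the unsyllabifiable consonants are /g/, /z/, /g/, /b/ (no codas are permitted; onsets are limited to one consonant).
Deletion applies to /g/, /z/, /g/, /b/.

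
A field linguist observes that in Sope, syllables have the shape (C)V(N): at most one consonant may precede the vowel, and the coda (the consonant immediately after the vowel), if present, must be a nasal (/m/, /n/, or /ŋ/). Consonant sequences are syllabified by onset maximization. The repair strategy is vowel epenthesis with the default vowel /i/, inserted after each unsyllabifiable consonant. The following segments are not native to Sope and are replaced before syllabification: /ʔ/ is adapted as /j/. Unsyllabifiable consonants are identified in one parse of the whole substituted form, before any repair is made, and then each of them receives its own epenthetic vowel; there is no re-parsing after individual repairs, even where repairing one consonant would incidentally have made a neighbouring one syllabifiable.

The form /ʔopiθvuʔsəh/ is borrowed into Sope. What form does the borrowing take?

jopiθivujisəhi

Substitution: /ʔ/ → /j/, giving /jopiθvujsəh/.
Syllabifying with onset maximization leaves /θ/, /j/, /h/ stranded (only a nasal (/m/, /n/, or /ŋ/) is licensed in coda position; onsets are limited to one consonant).
Each unlicensed consonant becomes the onset of a new syllable: /θ/ → /θi/, /j/ → /ji/, /h/ → /hi/.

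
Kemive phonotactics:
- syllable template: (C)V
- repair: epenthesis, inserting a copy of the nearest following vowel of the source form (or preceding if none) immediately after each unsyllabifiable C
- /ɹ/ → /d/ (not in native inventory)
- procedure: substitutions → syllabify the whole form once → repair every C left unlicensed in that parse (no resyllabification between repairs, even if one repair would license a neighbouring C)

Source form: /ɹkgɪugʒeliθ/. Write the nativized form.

dɪkɪgɪugeʒeliθi

Substitution: /ɹ/ → /d/, giving /dkgɪugʒeliθ/.
Under (C)V, the unsyllabifiable consonants are /d/, /k/, /g/, /θ/ (no codas are permitted; onsets are limited to one consonant).
Each unlicensed consonant becomes the onset of a new syllable: /d/ → /dɪ/, /k/ → /kɪ/, /g/ → /ge/, /θ/ → /θi/.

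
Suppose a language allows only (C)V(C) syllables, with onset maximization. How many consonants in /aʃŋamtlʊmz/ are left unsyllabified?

2

Under (C)V(C), the unsyllabifiable consonants are /t/, /z/ (at most one coda consonant is licensed; onsets are limited to one consonant).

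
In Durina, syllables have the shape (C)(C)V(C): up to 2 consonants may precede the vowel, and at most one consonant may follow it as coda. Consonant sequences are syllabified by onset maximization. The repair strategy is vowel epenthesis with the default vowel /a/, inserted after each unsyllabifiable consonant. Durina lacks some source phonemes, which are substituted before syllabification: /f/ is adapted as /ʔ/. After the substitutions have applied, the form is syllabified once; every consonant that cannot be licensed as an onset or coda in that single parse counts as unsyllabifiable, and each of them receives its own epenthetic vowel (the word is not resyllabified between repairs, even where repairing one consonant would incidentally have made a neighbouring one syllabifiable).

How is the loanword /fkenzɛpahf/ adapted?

Substitution: /f/ → /ʔ/, giving /ʔkenzɛpahʔ/.
The consonants /ʔ/ cannot be parsed into a legal (C)(C)V(C) syllable (at most one coda consonant is licensed; onsets may contain at most 2 consonants).
Inserting the epenthetic vowel yields /ʔ/ → /ʔa/.

ʔkenzɛpahʔa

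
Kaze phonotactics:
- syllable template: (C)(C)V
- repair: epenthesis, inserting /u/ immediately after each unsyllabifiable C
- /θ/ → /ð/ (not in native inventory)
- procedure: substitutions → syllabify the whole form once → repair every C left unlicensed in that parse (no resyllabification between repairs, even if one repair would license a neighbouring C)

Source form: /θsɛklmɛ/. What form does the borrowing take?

ðsɛkulmɛ

Substitution: /θ/ → /ð/, giving /ðsɛklmɛ/.
The consonants /k/ cannot be parsed into a legal (C)(C)V syllable (no codas are permitted; onsets may contain at most 2 consonants).
Inserting the epenthetic vowel yields /k/ → /ku/.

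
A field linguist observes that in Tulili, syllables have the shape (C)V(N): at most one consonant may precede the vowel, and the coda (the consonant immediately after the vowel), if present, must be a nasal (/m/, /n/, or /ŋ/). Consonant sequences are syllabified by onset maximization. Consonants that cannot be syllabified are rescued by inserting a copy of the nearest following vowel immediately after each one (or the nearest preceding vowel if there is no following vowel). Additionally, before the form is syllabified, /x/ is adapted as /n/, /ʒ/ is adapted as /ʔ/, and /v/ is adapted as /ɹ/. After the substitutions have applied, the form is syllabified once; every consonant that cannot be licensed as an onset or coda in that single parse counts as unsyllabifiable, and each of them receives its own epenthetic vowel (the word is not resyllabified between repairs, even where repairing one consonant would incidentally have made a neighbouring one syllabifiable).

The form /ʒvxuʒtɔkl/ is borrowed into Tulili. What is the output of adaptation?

ʔuɹunuʔɔtɔkɔlɔ

Substitution: /ʒ/ → /ʔ/, /v/ → /ɹ/, /x/ → /n/, giving /ʔɹnuʔtɔkl/.
The consonants /ʔ/, /ɹ/, /ʔ/, /k/, /l/ cannot be parsed into a legal (C)V(N) syllable (only a nasal (/m/, /n/, or /ŋ/) is licensed in coda position; onsets are limited to one consonant).
Each unlicensed consonant becomes the onset of a new syllable: /ʔ/ → /ʔu/, /ɹ/ → /ɹu/, /ʔ/ → /ʔɔ/, /k/ → /kɔ/, /l/ → /lɔ/.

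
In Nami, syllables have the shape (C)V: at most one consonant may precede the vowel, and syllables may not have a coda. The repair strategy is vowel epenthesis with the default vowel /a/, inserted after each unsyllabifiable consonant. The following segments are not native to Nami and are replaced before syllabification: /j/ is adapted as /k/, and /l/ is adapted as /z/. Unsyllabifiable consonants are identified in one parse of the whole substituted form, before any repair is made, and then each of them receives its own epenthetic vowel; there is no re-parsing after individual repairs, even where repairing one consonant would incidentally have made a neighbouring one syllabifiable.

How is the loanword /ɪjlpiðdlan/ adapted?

Substitution: /j/ → /k/, /l/ → /z/, giving /ɪkzpiðdzan/.
Under (C)V, the unsyllabifiable consonants are /k/, /z/, /ð/, /d/, /n/ (no codas are permitted; onsets are limited to one consonant).
Inserting the epenthetic vowel yields /k/ → /ka/, /z/ → /za/, /ð/ → /ða/, /d/ → /da/, /n/ → /na/.

ɪkazapiðadazana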